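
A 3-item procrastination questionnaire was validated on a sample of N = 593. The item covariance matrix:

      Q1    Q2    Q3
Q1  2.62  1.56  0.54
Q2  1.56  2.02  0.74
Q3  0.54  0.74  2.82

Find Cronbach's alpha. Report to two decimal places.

α = 0.65

ΣVar(i) = 2.62 + 2.02 + 2.82 = 7.46
Sum of the distinct covariances = 2.84
Var(T) = 7.46 + 2 × 2.84 = 13.14
α = (k/(k−1))·(1 − ΣVar(i)/Var(T)) = (3/2)·(1 − 7.46/13.14) = 0.65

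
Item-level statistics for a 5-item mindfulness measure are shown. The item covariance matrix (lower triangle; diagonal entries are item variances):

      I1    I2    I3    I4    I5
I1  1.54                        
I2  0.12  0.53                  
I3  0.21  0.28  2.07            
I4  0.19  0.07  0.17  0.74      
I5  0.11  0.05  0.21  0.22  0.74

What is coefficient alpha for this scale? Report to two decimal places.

α = 0.46

Σσ²ᵢ = 1.54 + 0.53 + 2.07 + 0.74 + 0.74 = 5.62
Sum of off-diagonal covariances = 1.63
total variance = 5.62 + 2 × 1.63 = 8.88
α = (k/(k−1))·(1 − Σσ²ᵢ/total variance) = (5/4)·(1 − 5.62/8.88) = 0.46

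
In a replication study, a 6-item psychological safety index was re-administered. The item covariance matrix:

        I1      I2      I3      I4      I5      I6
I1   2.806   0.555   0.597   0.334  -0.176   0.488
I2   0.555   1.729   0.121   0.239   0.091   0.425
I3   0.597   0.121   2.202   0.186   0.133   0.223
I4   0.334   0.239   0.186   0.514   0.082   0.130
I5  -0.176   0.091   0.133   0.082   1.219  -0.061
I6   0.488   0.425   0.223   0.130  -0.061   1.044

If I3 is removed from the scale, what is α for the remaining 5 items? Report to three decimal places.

α = 0.457

Remaining items: I1, I2, I4, I5, I6 (k = 5).
sum of item variances = 2.806 + 1.729 + 0.514 + 1.219 + 1.044 = 7.312
total variance = 7.312 + 2 × 2.107 = 11.526
α (item deleted) = (5/4)·(1 − 7.312/11.526) = 0.457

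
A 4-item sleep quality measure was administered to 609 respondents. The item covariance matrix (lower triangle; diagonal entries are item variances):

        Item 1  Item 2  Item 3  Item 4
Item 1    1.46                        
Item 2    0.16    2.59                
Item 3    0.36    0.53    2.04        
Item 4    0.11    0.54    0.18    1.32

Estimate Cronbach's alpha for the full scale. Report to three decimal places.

ΣVar(i) = 1.46 + 2.59 + 2.04 + 1.32 = 7.41
Sum of the distinct covariances = 1.88
Var(T) = 7.41 + 2 × 1.88 = 11.17
α = (k/(k−1))·(1 − ΣVar(i)/Var(T)) = (4/3)·(1 − 7.41/11.17) = 0.449

Cronbach's alpha = 0.449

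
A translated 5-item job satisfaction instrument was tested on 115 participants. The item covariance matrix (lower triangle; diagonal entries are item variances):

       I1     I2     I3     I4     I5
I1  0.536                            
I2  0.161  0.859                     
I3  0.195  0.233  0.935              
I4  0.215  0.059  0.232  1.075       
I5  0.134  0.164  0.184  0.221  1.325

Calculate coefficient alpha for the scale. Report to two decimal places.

sum of item variances = 0.536 + 0.859 + 0.935 + 1.075 + 1.325 = 4.730
Sum of the distinct covariances = 1.798
σ²_T = 4.730 + 2 × 1.798 = 8.326
α = (k/(k−1))·(1 − sum of item variances/σ²_T) = (5/4)·(1 − 4.730/8.326) = 0.54

coefficient alpha = 0.54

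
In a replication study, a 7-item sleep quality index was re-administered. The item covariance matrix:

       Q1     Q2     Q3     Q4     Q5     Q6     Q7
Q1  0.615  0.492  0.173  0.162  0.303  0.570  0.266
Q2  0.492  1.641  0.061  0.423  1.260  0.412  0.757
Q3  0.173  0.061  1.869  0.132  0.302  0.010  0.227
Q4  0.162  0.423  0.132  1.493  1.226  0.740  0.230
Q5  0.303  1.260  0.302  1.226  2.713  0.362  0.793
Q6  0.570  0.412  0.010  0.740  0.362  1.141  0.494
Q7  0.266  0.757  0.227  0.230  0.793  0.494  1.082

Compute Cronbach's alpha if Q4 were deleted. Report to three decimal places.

Remaining items: Q1, Q2, Q3, Q5, Q6, Q7 (k = 6).
sum of item variances = 0.615 + 1.641 + 1.869 + 2.713 + 1.141 + 1.082 = 9.061
σ²_total = 9.061 + 2 × 6.482 = 22.025
α (item deleted) = (6/5)·(1 − 9.061/22.025) = 0.706

Cronbach's alpha = 0.706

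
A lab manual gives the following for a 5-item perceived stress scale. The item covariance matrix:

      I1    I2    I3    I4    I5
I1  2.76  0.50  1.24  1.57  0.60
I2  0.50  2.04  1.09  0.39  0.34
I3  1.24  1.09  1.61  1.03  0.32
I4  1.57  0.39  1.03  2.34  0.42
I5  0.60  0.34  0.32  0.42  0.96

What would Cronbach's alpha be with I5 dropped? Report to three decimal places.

Cronbach's alpha = 0.761

Remaining items: I1, I2, I3, I4 (k = 4).
Σσᵢ² = 2.76 + 2.04 + 1.61 + 2.34 = 8.75
Var(T) = 8.75 + 2 × 5.82 = 20.39
α (item deleted) = (4/3)·(1 − 8.75/20.39) = 0.761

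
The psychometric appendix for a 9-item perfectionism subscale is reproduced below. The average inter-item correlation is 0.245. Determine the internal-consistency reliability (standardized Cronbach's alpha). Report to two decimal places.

Standardized α = k·r̄ / (1 + (k−1)·r̄) = 9 × 0.245 / (1 + 8 × 0.245)
  = 2.2050 / 2.9600 = 0.74

standardized Cronbach's alpha = 0.74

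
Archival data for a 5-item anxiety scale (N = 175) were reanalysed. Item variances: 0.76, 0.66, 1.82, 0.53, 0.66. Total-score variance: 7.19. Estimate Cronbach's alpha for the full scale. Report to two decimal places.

ΣVar(i) = 0.76 + 0.66 + 1.82 + 0.53 + 0.66 = 4.43
α = (k/(k−1))·(1 − ΣVar(i)/Var(T)) = (5/4)·(1 − 4.43/7.19) = 0.48

Cronbach's alpha = 0.48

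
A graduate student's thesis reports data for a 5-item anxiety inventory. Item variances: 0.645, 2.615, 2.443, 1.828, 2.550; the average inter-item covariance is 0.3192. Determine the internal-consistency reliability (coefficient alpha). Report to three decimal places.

ΣVar(i) = 0.645 + 2.615 + 2.443 + 1.828 + 2.550 = 10.081
Sum of the 10 distinct covariances = 10 × 0.3192 = 3.1920
total variance = ΣVar(i) + 2·Σcov = 10.081 + 2 × 3.1920 = 16.4650
α = (5/4)·(1 − 10.081/16.4650) = 0.485

α = 0.485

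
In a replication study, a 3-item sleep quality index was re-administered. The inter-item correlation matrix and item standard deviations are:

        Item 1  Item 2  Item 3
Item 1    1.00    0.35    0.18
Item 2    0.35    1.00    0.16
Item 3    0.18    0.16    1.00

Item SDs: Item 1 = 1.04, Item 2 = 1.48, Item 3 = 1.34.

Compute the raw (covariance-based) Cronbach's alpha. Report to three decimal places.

Cronbach's alpha = 0.456

Σσ²ᵢ = 1.04² + 1.48² + 1.34² = 5.0676
Covariances σ_ij = r_ij · s_i · s_j:
  σ(Item 1,Item 2) = 0.35 × 1.04 × 1.48 = 0.5387
  σ(Item 1,Item 3) = 0.18 × 1.04 × 1.34 = 0.2508
  σ(Item 2,Item 3) = 0.16 × 1.48 × 1.34 = 0.3173
σ²_T = Σσ²ᵢ + 2·Σσ_ij = 5.0676 + 2 × 1.1068 = 7.2812
α = (3/2)·(1 − 5.0676/7.2812) = 0.456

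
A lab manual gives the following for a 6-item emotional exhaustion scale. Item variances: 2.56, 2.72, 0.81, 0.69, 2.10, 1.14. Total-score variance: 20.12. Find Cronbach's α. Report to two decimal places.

sum of item variances = 2.56 + 2.72 + 0.81 + 0.69 + 2.10 + 1.14 = 10.02
α = (k/(k−1))·(1 − sum of item variances/total variance) = (6/5)·(1 − 10.02/20.12) = 0.60

α = 0.60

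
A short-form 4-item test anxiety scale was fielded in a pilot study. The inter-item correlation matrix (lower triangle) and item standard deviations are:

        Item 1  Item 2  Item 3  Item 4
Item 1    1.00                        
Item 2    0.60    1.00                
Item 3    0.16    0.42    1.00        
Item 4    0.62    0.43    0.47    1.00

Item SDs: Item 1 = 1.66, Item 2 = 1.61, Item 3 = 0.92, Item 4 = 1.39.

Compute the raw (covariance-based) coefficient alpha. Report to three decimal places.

coefficient alpha = 0.765

Σσ²ᵢ = 1.66² + 1.61² + 0.92² + 1.39² = 8.1262
Covariances σ_ij = r_ij · s_i · s_j:
  σ(Item 1,Item 2) = 0.60 × 1.66 × 1.61 = 1.6036
  σ(Item 1,Item 3) = 0.16 × 1.66 × 0.92 = 0.2444
  σ(Item 1,Item 4) = 0.62 × 1.66 × 1.39 = 1.4306
  σ(Item 2,Item 3) = 0.42 × 1.61 × 0.92 = 0.6221
  σ(Item 2,Item 4) = 0.43 × 1.61 × 1.39 = 0.9623
  σ(Item 3,Item 4) = 0.47 × 0.92 × 1.39 = 0.6010
σ²_T = Σσ²ᵢ + 2·Σσ_ij = 8.1262 + 2 × 5.4640 = 19.0542
α = (4/3)·(1 − 8.1262/19.0542) = 0.765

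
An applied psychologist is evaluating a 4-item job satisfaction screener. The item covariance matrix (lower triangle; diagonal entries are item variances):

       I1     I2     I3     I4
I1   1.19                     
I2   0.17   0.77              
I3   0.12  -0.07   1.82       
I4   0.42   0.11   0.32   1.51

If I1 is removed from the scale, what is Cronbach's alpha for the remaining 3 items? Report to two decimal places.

Remaining items: I2, I3, I4 (k = 3).
Σσ²ᵢ = 0.77 + 1.82 + 1.51 = 4.10
σ²_total = 4.10 + 2 × 0.36 = 4.82
α (item deleted) = (3/2)·(1 − 4.10/4.82) = 0.22

α = 0.22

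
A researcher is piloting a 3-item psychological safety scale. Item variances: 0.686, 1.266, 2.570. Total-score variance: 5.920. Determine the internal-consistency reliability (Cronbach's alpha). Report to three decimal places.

α = 0.354

ΣVar(i) = 0.686 + 1.266 + 2.570 = 4.522
α = (k/(k−1))·(1 − ΣVar(i)/σ²_T) = (3/2)·(1 − 4.522/5.920) = 0.354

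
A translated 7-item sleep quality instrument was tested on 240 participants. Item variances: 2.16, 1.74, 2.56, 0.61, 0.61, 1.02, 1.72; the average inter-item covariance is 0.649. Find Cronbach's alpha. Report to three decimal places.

Σσ²ᵢ = 2.16 + 1.74 + 2.56 + 0.61 + 0.61 + 1.02 + 1.72 = 10.42
Sum of the 21 distinct covariances = 21 × 0.649 = 13.629
Var(T) = Σσ²ᵢ + 2·Σcov = 10.42 + 2 × 13.629 = 37.678
α = (7/6)·(1 − 10.42/37.678) = 0.844

Cronbach's alpha = 0.844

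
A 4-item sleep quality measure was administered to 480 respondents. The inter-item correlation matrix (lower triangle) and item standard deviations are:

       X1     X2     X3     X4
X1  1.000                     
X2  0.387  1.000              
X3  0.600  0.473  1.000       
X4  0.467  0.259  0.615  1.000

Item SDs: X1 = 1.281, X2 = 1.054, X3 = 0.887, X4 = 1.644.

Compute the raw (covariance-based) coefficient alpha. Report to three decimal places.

Σσ²ᵢ = 1.281² + 1.054² + 0.887² + 1.644² = 6.2414
Covariances σ_ij = r_ij · s_i · s_j:
  σ(X1,X2) = 0.387 × 1.281 × 1.054 = 0.5225
  σ(X1,X3) = 0.600 × 1.281 × 0.887 = 0.6817
  σ(X1,X4) = 0.467 × 1.281 × 1.644 = 0.9835
  σ(X2,X3) = 0.473 × 1.054 × 0.887 = 0.4422
  σ(X2,X4) = 0.259 × 1.054 × 1.644 = 0.4488
  σ(X3,X4) = 0.615 × 0.887 × 1.644 = 0.8968
σ²_T = Σσ²ᵢ + 2·Σσ_ij = 6.2414 + 2 × 3.9755 = 14.1924
α = (4/3)·(1 − 6.2414/14.1924) = 0.747

coefficient alpha = 0.747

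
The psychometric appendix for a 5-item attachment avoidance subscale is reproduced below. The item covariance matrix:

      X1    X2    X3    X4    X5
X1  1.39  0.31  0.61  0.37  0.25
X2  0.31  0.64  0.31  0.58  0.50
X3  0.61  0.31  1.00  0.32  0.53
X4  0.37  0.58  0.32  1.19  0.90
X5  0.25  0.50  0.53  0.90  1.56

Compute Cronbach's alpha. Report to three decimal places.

ΣVar(i) = 1.39 + 0.64 + 1.00 + 1.19 + 1.56 = 5.78
Σ_{i<j} σ_ij = 4.68
Var(T) = 5.78 + 2 × 4.68 = 15.14
α = (k/(k−1))·(1 − ΣVar(i)/Var(T)) = (5/4)·(1 − 5.78/15.14) = 0.773

α = 0.773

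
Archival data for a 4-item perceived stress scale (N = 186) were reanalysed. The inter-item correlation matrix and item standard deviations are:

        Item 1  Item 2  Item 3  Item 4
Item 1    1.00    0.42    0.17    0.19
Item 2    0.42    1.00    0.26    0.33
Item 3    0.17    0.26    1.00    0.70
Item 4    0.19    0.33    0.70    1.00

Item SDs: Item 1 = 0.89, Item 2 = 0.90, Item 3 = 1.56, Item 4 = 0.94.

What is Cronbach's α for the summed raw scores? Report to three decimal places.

Cronbach's α = 0.659

Σσ²ᵢ = 0.89² + 0.90² + 1.56² + 0.94² = 4.9193
Covariances σ_ij = r_ij · s_i · s_j:
  σ(Item 1,Item 2) = 0.42 × 0.89 × 0.90 = 0.3364
  σ(Item 1,Item 3) = 0.17 × 0.89 × 1.56 = 0.2360
  σ(Item 1,Item 4) = 0.19 × 0.89 × 0.94 = 0.1590
  σ(Item 2,Item 3) = 0.26 × 0.90 × 1.56 = 0.3650
  σ(Item 2,Item 4) = 0.33 × 0.90 × 0.94 = 0.2792
  σ(Item 3,Item 4) = 0.70 × 1.56 × 0.94 = 1.0265
σ²_T = Σσ²ᵢ + 2·Σσ_ij = 4.9193 + 2 × 2.4021 = 9.7235
α = (4/3)·(1 − 4.9193/9.7235) = 0.659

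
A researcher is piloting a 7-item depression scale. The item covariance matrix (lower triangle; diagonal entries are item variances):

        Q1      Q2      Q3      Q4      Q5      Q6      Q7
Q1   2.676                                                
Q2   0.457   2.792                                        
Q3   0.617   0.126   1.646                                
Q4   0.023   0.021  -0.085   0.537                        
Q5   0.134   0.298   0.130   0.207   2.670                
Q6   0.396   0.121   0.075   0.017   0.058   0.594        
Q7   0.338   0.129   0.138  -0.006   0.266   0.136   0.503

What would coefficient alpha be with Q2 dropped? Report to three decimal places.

Remaining items: Q1, Q3, Q4, Q5, Q6, Q7 (k = 6).
ΣVar(i) = 2.676 + 1.646 + 0.537 + 2.670 + 0.594 + 0.503 = 8.626
σ²_total = 8.626 + 2 × 2.444 = 13.514
α (item deleted) = (6/5)·(1 − 8.626/13.514) = 0.434

coefficient alpha = 0.434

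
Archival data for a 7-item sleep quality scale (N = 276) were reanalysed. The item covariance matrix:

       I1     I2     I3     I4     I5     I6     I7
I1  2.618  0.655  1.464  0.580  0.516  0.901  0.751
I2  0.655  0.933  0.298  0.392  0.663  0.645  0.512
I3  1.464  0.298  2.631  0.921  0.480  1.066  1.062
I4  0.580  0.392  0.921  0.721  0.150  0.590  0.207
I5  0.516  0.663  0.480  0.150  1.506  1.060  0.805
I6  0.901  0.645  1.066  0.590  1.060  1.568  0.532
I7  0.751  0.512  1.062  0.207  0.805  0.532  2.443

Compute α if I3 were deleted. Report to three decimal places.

Remaining items: I1, I2, I4, I5, I6, I7 (k = 6).
ΣVar(i) = 2.618 + 0.933 + 0.721 + 1.506 + 1.568 + 2.443 = 9.789
σ²_T = 9.789 + 2 × 8.959 = 27.707
α (item deleted) = (6/5)·(1 − 9.789/27.707) = 0.776

α = 0.776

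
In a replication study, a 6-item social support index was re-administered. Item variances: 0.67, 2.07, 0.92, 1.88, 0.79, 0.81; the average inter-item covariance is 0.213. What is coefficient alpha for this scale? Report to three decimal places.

α = 0.567

sum of item variances = 0.67 + 2.07 + 0.92 + 1.88 + 0.79 + 0.81 = 7.14
Sum of the 15 distinct covariances = 15 × 0.213 = 3.195
σ²_T = sum of item variances + 2·Σcov = 7.14 + 2 × 3.195 = 13.530
α = (6/5)·(1 − 7.14/13.530) = 0.567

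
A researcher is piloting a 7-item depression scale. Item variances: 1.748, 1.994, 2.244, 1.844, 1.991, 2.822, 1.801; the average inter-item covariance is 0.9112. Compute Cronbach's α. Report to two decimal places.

Σσ²ᵢ = 1.748 + 1.994 + 2.244 + 1.844 + 1.991 + 2.822 + 1.801 = 14.444
Sum of the 21 distinct covariances = 21 × 0.9112 = 19.1352
σ²_T = Σσ²ᵢ + 2·Σcov = 14.444 + 2 × 19.1352 = 52.7144
α = (7/6)·(1 − 14.444/52.7144) = 0.85

α = 0.85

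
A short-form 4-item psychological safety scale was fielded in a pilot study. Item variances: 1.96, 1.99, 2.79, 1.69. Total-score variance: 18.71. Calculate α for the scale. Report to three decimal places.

α = 0.733

sum of item variances = 1.96 + 1.99 + 2.79 + 1.69 = 8.43
α = (k/(k−1))·(1 − sum of item variances/σ²_total) = (4/3)·(1 − 8.43/18.71) = 0.733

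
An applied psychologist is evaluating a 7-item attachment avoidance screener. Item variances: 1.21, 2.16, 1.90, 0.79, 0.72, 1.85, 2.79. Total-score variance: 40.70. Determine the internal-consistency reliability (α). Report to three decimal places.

Σσᵢ² = 1.21 + 2.16 + 1.90 + 0.79 + 0.72 + 1.85 + 2.79 = 11.42
α = (k/(k−1))·(1 − Σσᵢ²/σ²_total) = (7/6)·(1 − 11.42/40.70) = 0.839

α = 0.839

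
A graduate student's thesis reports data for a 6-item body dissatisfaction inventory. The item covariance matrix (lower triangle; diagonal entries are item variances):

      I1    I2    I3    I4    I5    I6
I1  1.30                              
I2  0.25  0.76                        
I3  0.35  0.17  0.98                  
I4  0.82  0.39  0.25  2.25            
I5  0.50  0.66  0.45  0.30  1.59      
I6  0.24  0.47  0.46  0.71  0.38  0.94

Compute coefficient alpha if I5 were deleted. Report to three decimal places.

coefficient alpha = 0.711

Remaining items: I1, I2, I3, I4, I6 (k = 5).
Σσᵢ² = 1.30 + 0.76 + 0.98 + 2.25 + 0.94 = 6.23
Var(T) = 6.23 + 2 × 4.11 = 14.45
α (item deleted) = (5/4)·(1 − 6.23/14.45) = 0.711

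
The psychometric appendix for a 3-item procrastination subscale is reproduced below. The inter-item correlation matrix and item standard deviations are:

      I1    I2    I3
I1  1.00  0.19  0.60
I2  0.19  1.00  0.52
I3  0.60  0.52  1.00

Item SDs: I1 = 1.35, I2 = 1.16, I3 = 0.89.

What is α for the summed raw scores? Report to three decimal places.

α = 0.660

Σσ²ᵢ = 1.35² + 1.16² + 0.89² = 3.9602
Covariances σ_ij = r_ij · s_i · s_j:
  σ(I1,I2) = 0.19 × 1.35 × 1.16 = 0.2975
  σ(I1,I3) = 0.60 × 1.35 × 0.89 = 0.7209
  σ(I2,I3) = 0.52 × 1.16 × 0.89 = 0.5368
σ²_T = Σσ²ᵢ + 2·Σσ_ij = 3.9602 + 2 × 1.5552 = 7.0706
α = (3/2)·(1 − 3.9602/7.0706) = 0.660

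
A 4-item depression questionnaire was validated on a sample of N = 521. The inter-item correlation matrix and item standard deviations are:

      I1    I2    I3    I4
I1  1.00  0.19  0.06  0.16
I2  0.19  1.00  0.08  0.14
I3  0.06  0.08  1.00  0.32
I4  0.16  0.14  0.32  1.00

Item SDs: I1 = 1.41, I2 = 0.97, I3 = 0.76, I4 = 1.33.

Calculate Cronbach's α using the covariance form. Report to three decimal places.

Σσ²ᵢ = 1.41² + 0.97² + 0.76² + 1.33² = 5.2755
Covariances σ_ij = r_ij · s_i · s_j:
  σ(I1,I2) = 0.19 × 1.41 × 0.97 = 0.2599
  σ(I1,I3) = 0.06 × 1.41 × 0.76 = 0.0643
  σ(I1,I4) = 0.16 × 1.41 × 1.33 = 0.3000
  σ(I2,I3) = 0.08 × 0.97 × 0.76 = 0.0590
  σ(I2,I4) = 0.14 × 0.97 × 1.33 = 0.1806
  σ(I3,I4) = 0.32 × 0.76 × 1.33 = 0.3235
σ²_T = Σσ²ᵢ + 2·Σσ_ij = 5.2755 + 2 × 1.1873 = 7.6501
α = (4/3)·(1 − 5.2755/7.6501) = 0.414

α = 0.414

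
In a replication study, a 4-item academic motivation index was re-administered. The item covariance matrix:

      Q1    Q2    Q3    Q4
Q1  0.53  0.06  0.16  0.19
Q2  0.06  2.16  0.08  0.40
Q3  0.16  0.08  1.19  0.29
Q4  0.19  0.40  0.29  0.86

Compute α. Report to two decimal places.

Σσ²ᵢ = 0.53 + 2.16 + 1.19 + 0.86 = 4.74
Σ_{i<j} σ_ij = 1.18
σ²_total = 4.74 + 2 × 1.18 = 7.10
α = (k/(k−1))·(1 − Σσ²ᵢ/σ²_total) = (4/3)·(1 − 4.74/7.10) = 0.44

α = 0.44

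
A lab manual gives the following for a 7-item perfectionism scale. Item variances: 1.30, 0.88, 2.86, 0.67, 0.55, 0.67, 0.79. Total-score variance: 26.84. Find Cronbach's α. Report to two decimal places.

Σσᵢ² = 1.30 + 0.88 + 2.86 + 0.67 + 0.55 + 0.67 + 0.79 = 7.72
α = (k/(k−1))·(1 − Σσᵢ²/σ²_total) = (7/6)·(1 − 7.72/26.84) = 0.83

α = 0.83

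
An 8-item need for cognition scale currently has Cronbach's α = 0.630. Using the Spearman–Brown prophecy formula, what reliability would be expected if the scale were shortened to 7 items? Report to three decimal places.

predicted reliability = 0.598

Length factor m = 7/8 = 0.8750
α' = m·α / (1 − (1−m)·α)
   = 7/8 × 0.630 / (1 − (1 − 7/8) × 0.630)
   = 0.5513 / 0.9213 = 0.598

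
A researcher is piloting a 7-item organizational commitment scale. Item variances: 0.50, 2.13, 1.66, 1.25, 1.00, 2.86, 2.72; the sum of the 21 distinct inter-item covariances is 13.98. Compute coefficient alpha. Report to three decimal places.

sum of item variances = 0.50 + 2.13 + 1.66 + 1.25 + 1.00 + 2.86 + 2.72 = 12.12
Sum of distinct covariances = 13.98
Var(T) = sum of item variances + 2·Σcov = 12.12 + 2 × 13.98 = 40.08
α = (7/6)·(1 − 12.12/40.08) = 0.814

coefficient alpha = 0.814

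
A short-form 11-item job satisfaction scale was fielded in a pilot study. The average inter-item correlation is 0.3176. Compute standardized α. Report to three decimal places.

Standardized α = k·r̄ / (1 + (k−1)·r̄) = 11 × 0.3176 / (1 + 10 × 0.3176)
  = 3.4936 / 4.1760 = 0.837

standardized α = 0.837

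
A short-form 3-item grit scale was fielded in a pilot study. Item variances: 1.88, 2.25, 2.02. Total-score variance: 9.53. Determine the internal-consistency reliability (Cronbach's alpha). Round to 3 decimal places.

Σσ²ᵢ = 1.88 + 2.25 + 2.02 = 6.15
α = (k/(k−1))·(1 − Σσ²ᵢ/σ²_total) = (3/2)·(1 − 6.15/9.53) = 0.532

Cronbach's alpha = 0.532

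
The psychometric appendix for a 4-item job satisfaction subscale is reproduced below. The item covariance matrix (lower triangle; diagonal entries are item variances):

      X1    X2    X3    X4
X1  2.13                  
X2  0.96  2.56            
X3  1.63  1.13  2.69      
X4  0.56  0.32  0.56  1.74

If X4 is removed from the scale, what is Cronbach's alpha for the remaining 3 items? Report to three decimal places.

Remaining items: X1, X2, X3 (k = 3).
sum of item variances = 2.13 + 2.56 + 2.69 = 7.38
σ²_total = 7.38 + 2 × 3.72 = 14.82
α (item deleted) = (3/2)·(1 − 7.38/14.82) = 0.753

α = 0.753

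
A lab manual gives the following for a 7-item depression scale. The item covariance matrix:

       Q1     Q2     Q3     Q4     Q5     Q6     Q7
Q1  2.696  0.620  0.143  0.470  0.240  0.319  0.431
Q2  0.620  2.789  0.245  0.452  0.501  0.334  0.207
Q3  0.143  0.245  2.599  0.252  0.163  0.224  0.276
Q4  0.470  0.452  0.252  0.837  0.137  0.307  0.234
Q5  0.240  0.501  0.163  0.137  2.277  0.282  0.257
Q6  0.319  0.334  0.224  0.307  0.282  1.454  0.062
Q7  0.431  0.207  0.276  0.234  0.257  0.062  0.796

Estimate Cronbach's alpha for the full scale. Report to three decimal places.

Cronbach's alpha = 0.558

Σσ²ᵢ = 2.696 + 2.789 + 2.599 + 0.837 + 2.277 + 1.454 + 0.796 = 13.448
Sum of the distinct covariances = 6.156
σ²_T = 13.448 + 2 × 6.156 = 25.760
α = (k/(k−1))·(1 − Σσ²ᵢ/σ²_T) = (7/6)·(1 − 13.448/25.760) = 0.558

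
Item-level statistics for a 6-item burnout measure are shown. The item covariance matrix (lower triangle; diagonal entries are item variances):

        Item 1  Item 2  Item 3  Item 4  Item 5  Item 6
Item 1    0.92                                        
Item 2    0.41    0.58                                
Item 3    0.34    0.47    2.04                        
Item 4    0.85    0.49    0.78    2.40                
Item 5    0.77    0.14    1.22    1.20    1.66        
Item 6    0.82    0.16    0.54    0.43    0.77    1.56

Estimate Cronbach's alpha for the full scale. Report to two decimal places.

α = 0.81

Σσᵢ² = 0.92 + 0.58 + 2.04 + 2.40 + 1.66 + 1.56 = 9.16
Sum of off-diagonal covariances = 9.39
σ²_T = 9.16 + 2 × 9.39 = 27.94
α = (k/(k−1))·(1 − Σσᵢ²/σ²_T) = (6/5)·(1 − 9.16/27.94) = 0.81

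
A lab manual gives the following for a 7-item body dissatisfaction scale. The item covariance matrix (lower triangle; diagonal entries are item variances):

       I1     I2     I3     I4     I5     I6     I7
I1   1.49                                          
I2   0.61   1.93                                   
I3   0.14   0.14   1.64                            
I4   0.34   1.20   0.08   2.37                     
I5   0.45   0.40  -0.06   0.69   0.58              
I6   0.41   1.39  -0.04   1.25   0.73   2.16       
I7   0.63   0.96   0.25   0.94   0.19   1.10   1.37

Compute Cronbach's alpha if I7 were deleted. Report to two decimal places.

α = 0.72

Remaining items: I1, I2, I3, I4, I5, I6 (k = 6).
Σσᵢ² = 1.49 + 1.93 + 1.64 + 2.37 + 0.58 + 2.16 = 10.17
total variance = 10.17 + 2 × 7.73 = 25.63
α (item deleted) = (6/5)·(1 − 10.17/25.63) = 0.72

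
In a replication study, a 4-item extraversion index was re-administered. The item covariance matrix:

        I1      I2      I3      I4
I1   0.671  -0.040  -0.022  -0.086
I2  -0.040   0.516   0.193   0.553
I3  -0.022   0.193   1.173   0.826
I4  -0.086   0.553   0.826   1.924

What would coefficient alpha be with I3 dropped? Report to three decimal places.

Remaining items: I1, I2, I4 (k = 3).
Σσᵢ² = 0.671 + 0.516 + 1.924 = 3.111
total variance = 3.111 + 2 × 0.427 = 3.965
α (item deleted) = (3/2)·(1 − 3.111/3.965) = 0.323

coefficient alpha = 0.323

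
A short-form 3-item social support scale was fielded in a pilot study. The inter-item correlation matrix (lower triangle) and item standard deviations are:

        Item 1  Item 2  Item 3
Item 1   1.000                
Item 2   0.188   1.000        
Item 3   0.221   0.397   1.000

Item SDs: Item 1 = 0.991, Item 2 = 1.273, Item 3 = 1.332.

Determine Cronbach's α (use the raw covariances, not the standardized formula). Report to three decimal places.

α = 0.532

Σσ²ᵢ = 0.991² + 1.273² + 1.332² = 4.3768
Covariances σ_ij = r_ij · s_i · s_j:
  σ(Item 1,Item 2) = 0.188 × 0.991 × 1.273 = 0.2372
  σ(Item 1,Item 3) = 0.221 × 0.991 × 1.332 = 0.2917
  σ(Item 2,Item 3) = 0.397 × 1.273 × 1.332 = 0.6732
σ²_T = Σσ²ᵢ + 2·Σσ_ij = 4.3768 + 2 × 1.2021 = 6.7810
α = (3/2)·(1 − 4.3768/6.7810) = 0.532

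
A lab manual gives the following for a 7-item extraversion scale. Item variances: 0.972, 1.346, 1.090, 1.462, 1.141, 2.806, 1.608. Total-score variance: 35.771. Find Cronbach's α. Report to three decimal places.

Cronbach's α = 0.827

ΣVar(i) = 0.972 + 1.346 + 1.090 + 1.462 + 1.141 + 2.806 + 1.608 = 10.425
α = (k/(k−1))·(1 − ΣVar(i)/total variance) = (7/6)·(1 − 10.425/35.771) = 0.827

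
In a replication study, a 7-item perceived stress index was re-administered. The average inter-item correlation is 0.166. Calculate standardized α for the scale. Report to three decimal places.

Standardized α = k·r̄ / (1 + (k−1)·r̄) = 7 × 0.166 / (1 + 6 × 0.166)
  = 1.1620 / 1.9960 = 0.582

α = 0.582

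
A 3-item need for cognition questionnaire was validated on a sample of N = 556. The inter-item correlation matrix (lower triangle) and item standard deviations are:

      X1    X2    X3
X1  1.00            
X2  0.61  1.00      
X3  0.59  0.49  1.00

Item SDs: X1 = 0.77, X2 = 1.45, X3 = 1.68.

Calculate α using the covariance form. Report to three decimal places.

α = 0.733

Σσ²ᵢ = 0.77² + 1.45² + 1.68² = 5.5178
Covariances σ_ij = r_ij · s_i · s_j:
  σ(X1,X2) = 0.61 × 0.77 × 1.45 = 0.6811
  σ(X1,X3) = 0.59 × 0.77 × 1.68 = 0.7632
  σ(X2,X3) = 0.49 × 1.45 × 1.68 = 1.1936
σ²_T = Σσ²ᵢ + 2·Σσ_ij = 5.5178 + 2 × 2.6379 = 10.7936
α = (3/2)·(1 − 5.5178/10.7936) = 0.733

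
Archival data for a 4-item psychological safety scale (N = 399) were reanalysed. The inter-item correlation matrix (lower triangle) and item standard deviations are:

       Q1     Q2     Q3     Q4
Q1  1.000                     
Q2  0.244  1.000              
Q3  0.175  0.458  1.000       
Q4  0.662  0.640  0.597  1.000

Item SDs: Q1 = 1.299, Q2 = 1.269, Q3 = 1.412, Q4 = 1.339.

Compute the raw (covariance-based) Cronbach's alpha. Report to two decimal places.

Cronbach's alpha = 0.77

Σσ²ᵢ = 1.299² + 1.269² + 1.412² + 1.339² = 7.0844
Covariances σ_ij = r_ij · s_i · s_j:
  σ(Q1,Q2) = 0.244 × 1.299 × 1.269 = 0.4022
  σ(Q1,Q3) = 0.175 × 1.299 × 1.412 = 0.3210
  σ(Q1,Q4) = 0.662 × 1.299 × 1.339 = 1.1515
  σ(Q2,Q3) = 0.458 × 1.269 × 1.412 = 0.8207
  σ(Q2,Q4) = 0.640 × 1.269 × 1.339 = 1.0875
  σ(Q3,Q4) = 0.597 × 1.412 × 1.339 = 1.1287
σ²_T = Σσ²ᵢ + 2·Σσ_ij = 7.0844 + 2 × 4.9116 = 16.9076
α = (4/3)·(1 − 7.0844/16.9076) = 0.77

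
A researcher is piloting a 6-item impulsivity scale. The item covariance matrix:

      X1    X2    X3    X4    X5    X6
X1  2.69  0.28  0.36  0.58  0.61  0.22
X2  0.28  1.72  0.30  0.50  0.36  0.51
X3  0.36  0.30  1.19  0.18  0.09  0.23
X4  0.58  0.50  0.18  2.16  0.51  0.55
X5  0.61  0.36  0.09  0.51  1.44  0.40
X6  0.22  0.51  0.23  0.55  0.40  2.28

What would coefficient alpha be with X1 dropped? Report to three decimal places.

Remaining items: X2, X3, X4, X5, X6 (k = 5).
Σσᵢ² = 1.72 + 1.19 + 2.16 + 1.44 + 2.28 = 8.79
total variance = 8.79 + 2 × 3.63 = 16.05
α (item deleted) = (5/4)·(1 − 8.79/16.05) = 0.565

α = 0.565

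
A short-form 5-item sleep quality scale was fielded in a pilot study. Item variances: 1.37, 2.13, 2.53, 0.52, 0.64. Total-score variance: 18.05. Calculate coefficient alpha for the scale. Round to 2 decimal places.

Σσᵢ² = 1.37 + 2.13 + 2.53 + 0.52 + 0.64 = 7.19
α = (k/(k−1))·(1 − Σσᵢ²/σ²_total) = (5/4)·(1 − 7.19/18.05) = 0.75

α = 0.75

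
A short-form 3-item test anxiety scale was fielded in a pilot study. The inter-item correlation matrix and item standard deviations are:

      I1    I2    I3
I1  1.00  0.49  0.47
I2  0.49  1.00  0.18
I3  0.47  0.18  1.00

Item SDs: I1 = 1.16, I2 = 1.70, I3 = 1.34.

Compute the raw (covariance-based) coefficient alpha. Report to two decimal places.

coefficient alpha = 0.62

Σσ²ᵢ = 1.16² + 1.70² + 1.34² = 6.0312
Covariances σ_ij = r_ij · s_i · s_j:
  σ(I1,I2) = 0.49 × 1.16 × 1.70 = 0.9663
  σ(I1,I3) = 0.47 × 1.16 × 1.34 = 0.7306
  σ(I2,I3) = 0.18 × 1.70 × 1.34 = 0.4100
σ²_T = Σσ²ᵢ + 2·Σσ_ij = 6.0312 + 2 × 2.1069 = 10.2450
α = (3/2)·(1 − 6.0312/10.2450) = 0.62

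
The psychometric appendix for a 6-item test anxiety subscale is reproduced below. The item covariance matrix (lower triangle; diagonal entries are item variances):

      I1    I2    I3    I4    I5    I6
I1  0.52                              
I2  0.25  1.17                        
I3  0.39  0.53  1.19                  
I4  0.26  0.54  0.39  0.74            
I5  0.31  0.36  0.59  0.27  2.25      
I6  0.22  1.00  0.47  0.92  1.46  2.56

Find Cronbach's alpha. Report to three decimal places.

Σσ²ᵢ = 0.52 + 1.17 + 1.19 + 0.74 + 2.25 + 2.56 = 8.43
Sum of the distinct covariances = 7.96
σ²_T = 8.43 + 2 × 7.96 = 24.35
α = (k/(k−1))·(1 − Σσ²ᵢ/σ²_T) = (6/5)·(1 − 8.43/24.35) = 0.785

α = 0.785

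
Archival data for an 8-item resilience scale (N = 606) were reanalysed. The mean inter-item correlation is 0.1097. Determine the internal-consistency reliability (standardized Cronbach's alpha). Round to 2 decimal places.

Standardized α = k·r̄ / (1 + (k−1)·r̄) = 8 × 0.1097 / (1 + 7 × 0.1097)
  = 0.8776 / 1.7679 = 0.50

α = 0.50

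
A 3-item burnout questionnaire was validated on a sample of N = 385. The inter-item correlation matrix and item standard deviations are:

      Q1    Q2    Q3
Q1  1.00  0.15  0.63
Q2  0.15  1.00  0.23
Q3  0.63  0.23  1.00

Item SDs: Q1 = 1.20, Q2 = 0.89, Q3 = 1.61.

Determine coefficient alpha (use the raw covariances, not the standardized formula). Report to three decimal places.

Σσ²ᵢ = 1.20² + 0.89² + 1.61² = 4.8242
Covariances σ_ij = r_ij · s_i · s_j:
  σ(Q1,Q2) = 0.15 × 1.20 × 0.89 = 0.1602
  σ(Q1,Q3) = 0.63 × 1.20 × 1.61 = 1.2172
  σ(Q2,Q3) = 0.23 × 0.89 × 1.61 = 0.3296
σ²_T = Σσ²ᵢ + 2·Σσ_ij = 4.8242 + 2 × 1.7070 = 8.2382
α = (3/2)·(1 − 4.8242/8.2382) = 0.622

α = 0.622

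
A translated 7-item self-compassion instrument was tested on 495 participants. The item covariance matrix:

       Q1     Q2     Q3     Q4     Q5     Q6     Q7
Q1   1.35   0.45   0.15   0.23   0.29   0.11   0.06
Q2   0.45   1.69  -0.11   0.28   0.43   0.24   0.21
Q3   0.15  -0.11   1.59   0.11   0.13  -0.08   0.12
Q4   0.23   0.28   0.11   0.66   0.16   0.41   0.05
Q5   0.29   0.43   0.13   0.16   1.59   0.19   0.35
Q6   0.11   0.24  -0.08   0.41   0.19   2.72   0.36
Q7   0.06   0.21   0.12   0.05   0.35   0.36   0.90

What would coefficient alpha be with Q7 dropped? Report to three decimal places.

Remaining items: Q1, Q2, Q3, Q4, Q5, Q6 (k = 6).
Σσᵢ² = 1.35 + 1.69 + 1.59 + 0.66 + 1.59 + 2.72 = 9.60
Var(T) = 9.60 + 2 × 2.99 = 15.58
α (item deleted) = (6/5)·(1 − 9.60/15.58) = 0.461

coefficient alpha = 0.461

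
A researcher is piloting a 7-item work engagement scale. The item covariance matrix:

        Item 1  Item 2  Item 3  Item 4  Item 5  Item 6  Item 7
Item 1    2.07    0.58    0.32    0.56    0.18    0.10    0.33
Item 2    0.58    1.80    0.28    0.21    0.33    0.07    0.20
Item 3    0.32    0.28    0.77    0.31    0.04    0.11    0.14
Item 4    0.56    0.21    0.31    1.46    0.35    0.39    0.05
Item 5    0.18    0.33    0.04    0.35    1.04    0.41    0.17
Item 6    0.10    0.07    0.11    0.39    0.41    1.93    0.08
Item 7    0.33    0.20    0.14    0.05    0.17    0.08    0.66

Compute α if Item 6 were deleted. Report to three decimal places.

α = 0.611

Remaining items: Item 1, Item 2, Item 3, Item 4, Item 5, Item 7 (k = 6).
Σσ²ᵢ = 2.07 + 1.80 + 0.77 + 1.46 + 1.04 + 0.66 = 7.80
total variance = 7.80 + 2 × 4.05 = 15.90
α (item deleted) = (6/5)·(1 − 7.80/15.90) = 0.611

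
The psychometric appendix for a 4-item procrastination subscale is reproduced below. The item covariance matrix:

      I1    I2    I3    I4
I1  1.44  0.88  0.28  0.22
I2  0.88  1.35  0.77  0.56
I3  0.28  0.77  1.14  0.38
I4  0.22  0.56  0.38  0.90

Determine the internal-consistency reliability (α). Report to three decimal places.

ΣVar(i) = 1.44 + 1.35 + 1.14 + 0.90 = 4.83
Sum of the distinct covariances = 3.09
total variance = 4.83 + 2 × 3.09 = 11.01
α = (k/(k−1))·(1 − ΣVar(i)/total variance) = (4/3)·(1 − 4.83/11.01) = 0.748

α = 0.748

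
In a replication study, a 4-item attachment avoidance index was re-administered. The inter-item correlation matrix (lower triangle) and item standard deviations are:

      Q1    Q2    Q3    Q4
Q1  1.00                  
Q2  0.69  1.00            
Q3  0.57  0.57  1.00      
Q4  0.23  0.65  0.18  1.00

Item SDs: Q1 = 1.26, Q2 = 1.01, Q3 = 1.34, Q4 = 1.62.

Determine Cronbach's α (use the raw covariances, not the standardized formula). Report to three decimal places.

α = 0.751

Σσ²ᵢ = 1.26² + 1.01² + 1.34² + 1.62² = 7.0277
Covariances σ_ij = r_ij · s_i · s_j:
  σ(Q1,Q2) = 0.69 × 1.26 × 1.01 = 0.8781
  σ(Q1,Q3) = 0.57 × 1.26 × 1.34 = 0.9624
  σ(Q1,Q4) = 0.23 × 1.26 × 1.62 = 0.4695
  σ(Q2,Q3) = 0.57 × 1.01 × 1.34 = 0.7714
  σ(Q2,Q4) = 0.65 × 1.01 × 1.62 = 1.0635
  σ(Q3,Q4) = 0.18 × 1.34 × 1.62 = 0.3907
σ²_T = Σσ²ᵢ + 2·Σσ_ij = 7.0277 + 2 × 4.5356 = 16.0989
α = (4/3)·(1 − 7.0277/16.0989) = 0.751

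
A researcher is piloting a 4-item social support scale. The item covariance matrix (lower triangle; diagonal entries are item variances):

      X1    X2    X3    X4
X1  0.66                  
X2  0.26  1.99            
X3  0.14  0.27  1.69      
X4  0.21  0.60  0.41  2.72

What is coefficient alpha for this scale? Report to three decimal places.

coefficient alpha = 0.465

sum of item variances = 0.66 + 1.99 + 1.69 + 2.72 = 7.06
Sum of off-diagonal covariances = 1.89
Var(T) = 7.06 + 2 × 1.89 = 10.84
α = (k/(k−1))·(1 − sum of item variances/Var(T)) = (4/3)·(1 − 7.06/10.84) = 0.465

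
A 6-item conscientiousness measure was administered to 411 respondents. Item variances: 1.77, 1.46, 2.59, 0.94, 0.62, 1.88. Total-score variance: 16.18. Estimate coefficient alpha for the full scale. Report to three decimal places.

α = 0.513

ΣVar(i) = 1.77 + 1.46 + 2.59 + 0.94 + 0.62 + 1.88 = 9.26
α = (k/(k−1))·(1 − ΣVar(i)/Var(T)) = (6/5)·(1 − 9.26/16.18) = 0.513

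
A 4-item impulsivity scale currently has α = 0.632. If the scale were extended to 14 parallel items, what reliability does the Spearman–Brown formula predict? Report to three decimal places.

Length factor m = 14/4 = 3.5000
α' = m·α / (1 + (m−1)·α)
   = 14/4 × 0.632 / (1 + (14/4 − 1) × 0.632)
   = 2.2120 / 2.5800 = 0.857

predicted reliability = 0.857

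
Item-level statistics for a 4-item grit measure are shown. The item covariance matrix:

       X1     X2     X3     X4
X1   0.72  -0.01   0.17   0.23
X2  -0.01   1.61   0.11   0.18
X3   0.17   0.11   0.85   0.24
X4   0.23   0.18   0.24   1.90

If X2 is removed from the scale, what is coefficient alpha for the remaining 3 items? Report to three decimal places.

coefficient alpha = 0.404

Remaining items: X1, X3, X4 (k = 3).
Σσ²ᵢ = 0.72 + 0.85 + 1.90 = 3.47
σ²_T = 3.47 + 2 × 0.64 = 4.75
α (item deleted) = (3/2)·(1 − 3.47/4.75) = 0.404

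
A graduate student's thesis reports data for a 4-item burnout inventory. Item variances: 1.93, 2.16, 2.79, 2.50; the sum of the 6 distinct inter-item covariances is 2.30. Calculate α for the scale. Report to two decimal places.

α = 0.44

ΣVar(i) = 1.93 + 2.16 + 2.79 + 2.50 = 9.38
Sum of distinct covariances = 2.30
total variance = ΣVar(i) + 2·Σcov = 9.38 + 2 × 2.30 = 13.98
α = (4/3)·(1 − 9.38/13.98) = 0.44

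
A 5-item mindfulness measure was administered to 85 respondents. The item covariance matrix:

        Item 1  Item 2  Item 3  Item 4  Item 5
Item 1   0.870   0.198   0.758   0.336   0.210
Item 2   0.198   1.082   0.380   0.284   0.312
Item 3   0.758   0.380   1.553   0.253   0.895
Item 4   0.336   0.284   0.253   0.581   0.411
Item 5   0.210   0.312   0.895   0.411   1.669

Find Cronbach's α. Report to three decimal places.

α = 0.730

Σσ²ᵢ = 0.870 + 1.082 + 1.553 + 0.581 + 1.669 = 5.755
Σ_{i<j} σ_ij = 4.037
Var(T) = 5.755 + 2 × 4.037 = 13.829
α = (k/(k−1))·(1 − Σσ²ᵢ/Var(T)) = (5/4)·(1 − 5.755/13.829) = 0.730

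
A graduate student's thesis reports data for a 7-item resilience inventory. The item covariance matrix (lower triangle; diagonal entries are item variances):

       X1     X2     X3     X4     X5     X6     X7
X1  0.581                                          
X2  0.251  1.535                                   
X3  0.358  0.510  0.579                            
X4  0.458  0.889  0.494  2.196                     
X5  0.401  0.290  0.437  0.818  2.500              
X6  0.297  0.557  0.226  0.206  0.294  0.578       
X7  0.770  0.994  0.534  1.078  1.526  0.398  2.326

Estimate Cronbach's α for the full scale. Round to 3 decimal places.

Cronbach's α = 0.812

Σσ²ᵢ = 0.581 + 1.535 + 0.579 + 2.196 + 2.500 + 0.578 + 2.326 = 10.295
Sum of off-diagonal covariances = 11.786
σ²_T = 10.295 + 2 × 11.786 = 33.867
α = (k/(k−1))·(1 − Σσ²ᵢ/σ²_T) = (7/6)·(1 − 10.295/33.867) = 0.812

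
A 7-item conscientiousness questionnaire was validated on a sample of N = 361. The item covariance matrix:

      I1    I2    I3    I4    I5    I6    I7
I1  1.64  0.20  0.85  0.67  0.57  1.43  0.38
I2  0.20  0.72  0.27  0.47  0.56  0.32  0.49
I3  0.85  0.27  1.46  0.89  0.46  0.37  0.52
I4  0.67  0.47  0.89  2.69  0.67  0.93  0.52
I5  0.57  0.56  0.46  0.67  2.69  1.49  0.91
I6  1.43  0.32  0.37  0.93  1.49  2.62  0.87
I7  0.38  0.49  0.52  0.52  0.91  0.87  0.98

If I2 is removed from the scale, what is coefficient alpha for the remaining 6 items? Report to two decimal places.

Remaining items: I1, I3, I4, I5, I6, I7 (k = 6).
Σσᵢ² = 1.64 + 1.46 + 2.69 + 2.69 + 2.62 + 0.98 = 12.08
σ²_total = 12.08 + 2 × 11.53 = 35.14
α (item deleted) = (6/5)·(1 − 12.08/35.14) = 0.79

α = 0.79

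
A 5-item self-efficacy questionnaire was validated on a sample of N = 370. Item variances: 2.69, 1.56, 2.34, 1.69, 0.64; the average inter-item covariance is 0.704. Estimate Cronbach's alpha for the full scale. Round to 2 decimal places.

ΣVar(i) = 2.69 + 1.56 + 2.34 + 1.69 + 0.64 = 8.92
Sum of the 10 distinct covariances = 10 × 0.704 = 7.040
Var(T) = ΣVar(i) + 2·Σcov = 8.92 + 2 × 7.040 = 23.000
α = (5/4)·(1 − 8.92/23.000) = 0.77

α = 0.77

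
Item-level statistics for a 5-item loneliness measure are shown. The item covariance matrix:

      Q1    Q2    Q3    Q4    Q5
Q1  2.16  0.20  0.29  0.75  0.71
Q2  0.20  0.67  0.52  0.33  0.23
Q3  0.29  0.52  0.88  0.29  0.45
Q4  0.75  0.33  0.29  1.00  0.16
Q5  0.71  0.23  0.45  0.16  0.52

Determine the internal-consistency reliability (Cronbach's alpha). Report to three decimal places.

Σσ²ᵢ = 2.16 + 0.67 + 0.88 + 1.00 + 0.52 = 5.23
Σ_{i<j} σ_ij = 3.93
σ²_total = 5.23 + 2 × 3.93 = 13.09
α = (k/(k−1))·(1 − Σσ²ᵢ/σ²_total) = (5/4)·(1 − 5.23/13.09) = 0.751

Cronbach's alpha = 0.751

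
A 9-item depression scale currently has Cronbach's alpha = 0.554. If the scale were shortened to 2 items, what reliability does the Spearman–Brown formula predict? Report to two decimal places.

predicted reliability = 0.22

Length factor m = 2/9 = 0.2222
α' = m·α / (1 − (1−m)·α)
   = 2/9 × 0.554 / (1 − (1 − 2/9) × 0.554)
   = 0.1231 / 0.5691 = 0.22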